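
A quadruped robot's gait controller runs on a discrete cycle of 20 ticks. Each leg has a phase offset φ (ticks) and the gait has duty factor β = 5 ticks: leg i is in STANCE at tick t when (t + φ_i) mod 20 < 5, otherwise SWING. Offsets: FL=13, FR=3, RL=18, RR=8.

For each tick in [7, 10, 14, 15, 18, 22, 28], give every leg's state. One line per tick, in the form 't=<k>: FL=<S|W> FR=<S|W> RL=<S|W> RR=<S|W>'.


t=7: FL=S FR=W RL=W RR=W
t=10: FL=S FR=W RL=W RR=W
t=14: FL=W FR=W RL=W RR=S
t=15: FL=W FR=W RL=W RR=S
t=18: FL=W FR=S RL=W RR=W
t=22: FL=W FR=W RL=S RR=W
t=28: FL=S FR=W RL=W RR=W

t=7: phase=(0,10,5,15) vs β=5 → FL=S FR=W RL=W RR=W
t=10: phase=(3,13,8,18) vs β=5 → FL=S FR=W RL=W RR=W
t=14: phase=(7,17,12,2) vs β=5 → FL=W FR=W RL=W RR=S
t=15: phase=(8,18,13,3) vs β=5 → FL=W FR=W RL=W RR=S
t=18: phase=(11,1,16,6) vs β=5 → FL=W FR=S RL=W RR=W
t=22: phase=(15,5,0,10) vs β=5 → FL=W FR=W RL=S RR=W
t=28: phase=(1,11,6,16) vs β=5 → FL=S FR=W RL=W RR=W


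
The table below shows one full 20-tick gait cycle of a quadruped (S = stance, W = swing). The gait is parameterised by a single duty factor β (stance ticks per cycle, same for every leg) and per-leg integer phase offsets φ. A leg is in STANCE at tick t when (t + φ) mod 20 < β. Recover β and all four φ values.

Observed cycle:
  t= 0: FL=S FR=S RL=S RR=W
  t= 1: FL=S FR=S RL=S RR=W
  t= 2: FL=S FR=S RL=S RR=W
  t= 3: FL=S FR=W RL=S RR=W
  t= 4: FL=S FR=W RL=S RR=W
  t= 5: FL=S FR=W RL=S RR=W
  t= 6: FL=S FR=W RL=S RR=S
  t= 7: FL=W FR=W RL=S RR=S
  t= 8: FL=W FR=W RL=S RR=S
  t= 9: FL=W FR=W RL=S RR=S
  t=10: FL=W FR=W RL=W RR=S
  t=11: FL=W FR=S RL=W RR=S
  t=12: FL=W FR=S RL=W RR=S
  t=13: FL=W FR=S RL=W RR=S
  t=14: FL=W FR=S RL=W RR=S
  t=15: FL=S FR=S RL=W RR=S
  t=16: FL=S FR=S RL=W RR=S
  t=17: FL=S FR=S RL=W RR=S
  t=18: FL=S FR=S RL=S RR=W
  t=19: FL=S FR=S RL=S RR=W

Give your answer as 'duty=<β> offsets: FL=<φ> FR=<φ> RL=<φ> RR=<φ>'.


duty=12 offsets: FL=5 FR=9 RL=2 RR=14

duty β = stance ticks per leg = 12
FL: stance ticks = 12; W→S at t=15 → φ=5
FR: stance ticks = 12; W→S at t=11 → φ=9
RL: stance ticks = 12; W→S at t=18 → φ=2
RR: stance ticks = 12; W→S at t=6 → φ=14


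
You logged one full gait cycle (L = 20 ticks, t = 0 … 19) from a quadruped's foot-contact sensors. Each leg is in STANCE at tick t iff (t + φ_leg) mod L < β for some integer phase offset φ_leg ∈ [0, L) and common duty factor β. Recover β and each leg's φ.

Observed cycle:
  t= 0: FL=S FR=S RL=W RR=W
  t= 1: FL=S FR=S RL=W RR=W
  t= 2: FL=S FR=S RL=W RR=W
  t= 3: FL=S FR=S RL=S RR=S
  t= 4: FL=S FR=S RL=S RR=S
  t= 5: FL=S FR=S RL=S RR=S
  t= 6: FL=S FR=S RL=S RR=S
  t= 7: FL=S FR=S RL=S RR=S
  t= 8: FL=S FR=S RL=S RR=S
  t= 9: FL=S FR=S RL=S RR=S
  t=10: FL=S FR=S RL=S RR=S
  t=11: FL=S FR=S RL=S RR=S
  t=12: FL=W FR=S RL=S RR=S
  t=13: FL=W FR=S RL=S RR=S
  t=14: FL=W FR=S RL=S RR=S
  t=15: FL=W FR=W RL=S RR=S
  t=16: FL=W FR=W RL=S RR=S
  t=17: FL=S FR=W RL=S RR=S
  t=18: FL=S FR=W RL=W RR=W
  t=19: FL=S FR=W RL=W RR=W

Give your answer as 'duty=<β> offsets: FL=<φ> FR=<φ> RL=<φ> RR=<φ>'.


duty=15 offsets: FL=3 FR=0 RL=17 RR=17

duty β = stance ticks per leg = 15
FL: stance ticks = 15; W→S at t=17 → φ=3
FR: stance ticks = 15; W→S at t=0 → φ=0
RL: stance ticks = 15; W→S at t=3 → φ=17
RR: stance ticks = 15; W→S at t=3 → φ=17


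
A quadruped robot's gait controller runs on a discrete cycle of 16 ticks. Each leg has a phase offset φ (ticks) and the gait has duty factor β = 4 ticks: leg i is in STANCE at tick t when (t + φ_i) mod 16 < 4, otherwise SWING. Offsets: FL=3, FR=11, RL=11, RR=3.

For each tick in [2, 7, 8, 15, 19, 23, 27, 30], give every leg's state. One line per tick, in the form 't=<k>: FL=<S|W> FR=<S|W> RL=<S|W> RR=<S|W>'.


t=2: phase=(5,13,13,5) vs β=4 → FL=W FR=W RL=W RR=W
t=7: phase=(10,2,2,10) vs β=4 → FL=W FR=S RL=S RR=W
t=8: phase=(11,3,3,11) vs β=4 → FL=W FR=S RL=S RR=W
t=15: phase=(2,10,10,2) vs β=4 → FL=S FR=W RL=W RR=S
t=19: phase=(6,14,14,6) vs β=4 → FL=W FR=W RL=W RR=W
t=23: phase=(10,2,2,10) vs β=4 → FL=W FR=S RL=S RR=W
t=27: phase=(14,6,6,14) vs β=4 → FL=W FR=W RL=W RR=W
t=30: phase=(1,9,9,1) vs β=4 → FL=S FR=W RL=W RR=S

t=2: FL=W FR=W RL=W RR=W
t=7: FL=W FR=S RL=S RR=W
t=8: FL=W FR=S RL=S RR=W
t=15: FL=S FR=W RL=W RR=S
t=19: FL=W FR=W RL=W RR=W
t=23: FL=W FR=S RL=S RR=W
t=27: FL=W FR=W RL=W RR=W
t=30: FL=S FR=W RL=W RR=S


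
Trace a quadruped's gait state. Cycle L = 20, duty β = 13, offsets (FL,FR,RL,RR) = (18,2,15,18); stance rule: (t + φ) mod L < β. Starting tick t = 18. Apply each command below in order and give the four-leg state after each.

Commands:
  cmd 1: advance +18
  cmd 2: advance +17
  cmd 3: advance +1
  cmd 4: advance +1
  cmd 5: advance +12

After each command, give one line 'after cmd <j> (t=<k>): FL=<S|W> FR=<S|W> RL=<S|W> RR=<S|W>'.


after cmd 1 (t=36): FL=W FR=W RL=S RR=W
after cmd 2 (t=53): FL=S FR=W RL=S RR=S
after cmd 3 (t=54): FL=S FR=W RL=S RR=S
after cmd 4 (t=55): FL=W FR=W RL=S RR=W
after cmd 5 (t=67): FL=S FR=S RL=S RR=S

start t=18: FL=W FR=S RL=W RR=W
cmd 1: advance +18 → t=36, phase=(14,18,11,14) → FL=W FR=W RL=S RR=W
cmd 2: advance +17 → t=53, phase=(11,15,8,11) → FL=S FR=W RL=S RR=S
cmd 3: advance +1 → t=54, phase=(12,16,9,12) → FL=S FR=W RL=S RR=S
cmd 4: advance +1 → t=55, phase=(13,17,10,13) → FL=W FR=W RL=S RR=W
cmd 5: advance +12 → t=67, phase=(5,9,2,5) → FL=S FR=S RL=S RR=S


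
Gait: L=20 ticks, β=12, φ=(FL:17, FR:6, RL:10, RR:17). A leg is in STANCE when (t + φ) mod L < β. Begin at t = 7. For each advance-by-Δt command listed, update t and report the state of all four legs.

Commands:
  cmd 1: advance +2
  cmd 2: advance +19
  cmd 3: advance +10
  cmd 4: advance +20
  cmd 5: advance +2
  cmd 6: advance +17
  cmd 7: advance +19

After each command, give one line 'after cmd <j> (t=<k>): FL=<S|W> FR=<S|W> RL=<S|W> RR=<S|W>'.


start t=7: FL=S FR=W RL=W RR=S
cmd 1: advance +2 → t=9, phase=(6,15,19,6) → FL=S FR=W RL=W RR=S
cmd 2: advance +19 → t=28, phase=(5,14,18,5) → FL=S FR=W RL=W RR=S
cmd 3: advance +10 → t=38, phase=(15,4,8,15) → FL=W FR=S RL=S RR=W
cmd 4: advance +20 → t=58, phase=(15,4,8,15) → FL=W FR=S RL=S RR=W
cmd 5: advance +2 → t=60, phase=(17,6,10,17) → FL=W FR=S RL=S RR=W
cmd 6: advance +17 → t=77, phase=(14,3,7,14) → FL=W FR=S RL=S RR=W
cmd 7: advance +19 → t=96, phase=(13,2,6,13) → FL=W FR=S RL=S RR=W

after cmd 1 (t=9): FL=S FR=W RL=W RR=S
after cmd 2 (t=28): FL=S FR=W RL=W RR=S
after cmd 3 (t=38): FL=W FR=S RL=S RR=W
after cmd 4 (t=58): FL=W FR=S RL=S RR=W
after cmd 5 (t=60): FL=W FR=S RL=S RR=W
after cmd 6 (t=77): FL=W FR=S RL=S RR=W
after cmd 7 (t=96): FL=W FR=S RL=S RR=W


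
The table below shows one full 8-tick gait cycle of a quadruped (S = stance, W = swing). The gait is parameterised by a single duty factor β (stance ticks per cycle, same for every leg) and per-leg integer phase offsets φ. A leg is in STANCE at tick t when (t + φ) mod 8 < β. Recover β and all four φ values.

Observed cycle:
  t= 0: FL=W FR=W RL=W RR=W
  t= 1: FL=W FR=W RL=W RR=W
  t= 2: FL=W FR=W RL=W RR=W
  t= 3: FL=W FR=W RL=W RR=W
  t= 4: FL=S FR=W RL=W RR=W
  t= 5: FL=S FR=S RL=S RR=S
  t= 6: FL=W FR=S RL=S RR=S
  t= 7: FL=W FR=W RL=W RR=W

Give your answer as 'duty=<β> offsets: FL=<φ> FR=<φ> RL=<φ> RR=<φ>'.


duty=2 offsets: FL=4 FR=3 RL=3 RR=3

duty β = stance ticks per leg = 2
FL: stance ticks = 2; W→S at t=4 → φ=4
FR: stance ticks = 2; W→S at t=5 → φ=3
RL: stance ticks = 2; W→S at t=5 → φ=3
RR: stance ticks = 2; W→S at t=5 → φ=3


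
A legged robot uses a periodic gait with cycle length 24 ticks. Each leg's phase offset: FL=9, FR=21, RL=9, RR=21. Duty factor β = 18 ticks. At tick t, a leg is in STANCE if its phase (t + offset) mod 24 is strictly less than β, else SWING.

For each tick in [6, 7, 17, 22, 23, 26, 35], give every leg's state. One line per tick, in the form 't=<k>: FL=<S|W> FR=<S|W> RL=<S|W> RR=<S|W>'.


t=6: FL=S FR=S RL=S RR=S
t=7: FL=S FR=S RL=S RR=S
t=17: FL=S FR=S RL=S RR=S
t=22: FL=S FR=W RL=S RR=W
t=23: FL=S FR=W RL=S RR=W
t=26: FL=S FR=W RL=S RR=W
t=35: FL=W FR=S RL=W RR=S

t=6: phase=(15,3,15,3) vs β=18 → FL=S FR=S RL=S RR=S
t=7: phase=(16,4,16,4) vs β=18 → FL=S FR=S RL=S RR=S
t=17: phase=(2,14,2,14) vs β=18 → FL=S FR=S RL=S RR=S
t=22: phase=(7,19,7,19) vs β=18 → FL=S FR=W RL=S RR=W
t=23: phase=(8,20,8,20) vs β=18 → FL=S FR=W RL=S RR=W
t=26: phase=(11,23,11,23) vs β=18 → FL=S FR=W RL=S RR=W
t=35: phase=(20,8,20,8) vs β=18 → FL=W FR=S RL=W RR=S


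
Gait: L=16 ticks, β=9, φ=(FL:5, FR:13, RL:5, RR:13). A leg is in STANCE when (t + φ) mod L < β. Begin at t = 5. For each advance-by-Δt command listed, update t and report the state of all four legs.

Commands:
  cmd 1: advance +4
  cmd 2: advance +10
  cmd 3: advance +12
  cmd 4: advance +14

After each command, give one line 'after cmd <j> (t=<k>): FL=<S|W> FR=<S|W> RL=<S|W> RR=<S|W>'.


start t=5: FL=W FR=S RL=W RR=S
cmd 1: advance +4 → t=9, phase=(14,6,14,6) → FL=W FR=S RL=W RR=S
cmd 2: advance +10 → t=19, phase=(8,0,8,0) → FL=S FR=S RL=S RR=S
cmd 3: advance +12 → t=31, phase=(4,12,4,12) → FL=S FR=W RL=S RR=W
cmd 4: advance +14 → t=45, phase=(2,10,2,10) → FL=S FR=W RL=S RR=W

after cmd 1 (t=9): FL=W FR=S RL=W RR=S
after cmd 2 (t=19): FL=S FR=S RL=S RR=S
after cmd 3 (t=31): FL=S FR=W RL=S RR=W
after cmd 4 (t=45): FL=S FR=W RL=S RR=W


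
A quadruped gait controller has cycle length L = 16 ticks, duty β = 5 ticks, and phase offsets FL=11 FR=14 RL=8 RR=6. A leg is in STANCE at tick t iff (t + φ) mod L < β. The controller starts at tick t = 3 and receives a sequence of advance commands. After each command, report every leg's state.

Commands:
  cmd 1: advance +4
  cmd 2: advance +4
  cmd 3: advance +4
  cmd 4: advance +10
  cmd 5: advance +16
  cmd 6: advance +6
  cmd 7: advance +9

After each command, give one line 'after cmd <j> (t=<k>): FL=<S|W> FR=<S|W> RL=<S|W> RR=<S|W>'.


after cmd 1 (t=7): FL=S FR=W RL=W RR=W
after cmd 2 (t=11): FL=W FR=W RL=S RR=S
after cmd 3 (t=15): FL=W FR=W RL=W RR=W
after cmd 4 (t=25): FL=S FR=W RL=S RR=W
after cmd 5 (t=41): FL=S FR=W RL=S RR=W
after cmd 6 (t=47): FL=W FR=W RL=W RR=W
after cmd 7 (t=56): FL=S FR=W RL=S RR=W

start t=3: FL=W FR=S RL=W RR=W
cmd 1: advance +4 → t=7, phase=(2,5,15,13) → FL=S FR=W RL=W RR=W
cmd 2: advance +4 → t=11, phase=(6,9,3,1) → FL=W FR=W RL=S RR=S
cmd 3: advance +4 → t=15, phase=(10,13,7,5) → FL=W FR=W RL=W RR=W
cmd 4: advance +10 → t=25, phase=(4,7,1,15) → FL=S FR=W RL=S RR=W
cmd 5: advance +16 → t=41, phase=(4,7,1,15) → FL=S FR=W RL=S RR=W
cmd 6: advance +6 → t=47, phase=(10,13,7,5) → FL=W FR=W RL=W RR=W
cmd 7: advance +9 → t=56, phase=(3,6,0,14) → FL=S FR=W RL=S RR=W


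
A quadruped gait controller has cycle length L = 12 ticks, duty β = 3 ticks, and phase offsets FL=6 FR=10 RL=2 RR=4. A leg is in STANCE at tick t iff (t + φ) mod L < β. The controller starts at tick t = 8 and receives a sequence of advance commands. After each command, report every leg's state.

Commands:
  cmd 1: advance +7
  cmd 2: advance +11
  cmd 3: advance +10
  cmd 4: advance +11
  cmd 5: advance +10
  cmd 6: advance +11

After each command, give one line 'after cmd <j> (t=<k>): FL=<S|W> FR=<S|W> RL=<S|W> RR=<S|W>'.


after cmd 1 (t=15): FL=W FR=S RL=W RR=W
after cmd 2 (t=26): FL=W FR=S RL=W RR=W
after cmd 3 (t=36): FL=W FR=W RL=S RR=W
after cmd 4 (t=47): FL=W FR=W RL=S RR=W
after cmd 5 (t=57): FL=W FR=W RL=W RR=S
after cmd 6 (t=68): FL=S FR=W RL=W RR=S

start t=8: FL=S FR=W RL=W RR=S
cmd 1: advance +7 → t=15, phase=(9,1,5,7) → FL=W FR=S RL=W RR=W
cmd 2: advance +11 → t=26, phase=(8,0,4,6) → FL=W FR=S RL=W RR=W
cmd 3: advance +10 → t=36, phase=(6,10,2,4) → FL=W FR=W RL=S RR=W
cmd 4: advance +11 → t=47, phase=(5,9,1,3) → FL=W FR=W RL=S RR=W
cmd 5: advance +10 → t=57, phase=(3,7,11,1) → FL=W FR=W RL=W RR=S
cmd 6: advance +11 → t=68, phase=(2,6,10,0) → FL=S FR=W RL=W RR=S


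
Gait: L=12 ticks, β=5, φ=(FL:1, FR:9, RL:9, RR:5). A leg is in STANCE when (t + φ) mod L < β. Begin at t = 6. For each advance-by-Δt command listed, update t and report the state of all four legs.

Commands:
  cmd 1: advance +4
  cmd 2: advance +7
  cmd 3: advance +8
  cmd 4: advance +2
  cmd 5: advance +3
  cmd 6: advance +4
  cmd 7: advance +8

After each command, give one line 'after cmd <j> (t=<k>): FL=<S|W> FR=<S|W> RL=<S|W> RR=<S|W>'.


start t=6: FL=W FR=S RL=S RR=W
cmd 1: advance +4 → t=10, phase=(11,7,7,3) → FL=W FR=W RL=W RR=S
cmd 2: advance +7 → t=17, phase=(6,2,2,10) → FL=W FR=S RL=S RR=W
cmd 3: advance +8 → t=25, phase=(2,10,10,6) → FL=S FR=W RL=W RR=W
cmd 4: advance +2 → t=27, phase=(4,0,0,8) → FL=S FR=S RL=S RR=W
cmd 5: advance +3 → t=30, phase=(7,3,3,11) → FL=W FR=S RL=S RR=W
cmd 6: advance +4 → t=34, phase=(11,7,7,3) → FL=W FR=W RL=W RR=S
cmd 7: advance +8 → t=42, phase=(7,3,3,11) → FL=W FR=S RL=S RR=W

after cmd 1 (t=10): FL=W FR=W RL=W RR=S
after cmd 2 (t=17): FL=W FR=S RL=S RR=W
after cmd 3 (t=25): FL=S FR=W RL=W RR=W
after cmd 4 (t=27): FL=S FR=S RL=S RR=W
after cmd 5 (t=30): FL=W FR=S RL=S RR=W
after cmd 6 (t=34): FL=W FR=W RL=W RR=S
after cmd 7 (t=42): FL=W FR=S RL=S RR=W


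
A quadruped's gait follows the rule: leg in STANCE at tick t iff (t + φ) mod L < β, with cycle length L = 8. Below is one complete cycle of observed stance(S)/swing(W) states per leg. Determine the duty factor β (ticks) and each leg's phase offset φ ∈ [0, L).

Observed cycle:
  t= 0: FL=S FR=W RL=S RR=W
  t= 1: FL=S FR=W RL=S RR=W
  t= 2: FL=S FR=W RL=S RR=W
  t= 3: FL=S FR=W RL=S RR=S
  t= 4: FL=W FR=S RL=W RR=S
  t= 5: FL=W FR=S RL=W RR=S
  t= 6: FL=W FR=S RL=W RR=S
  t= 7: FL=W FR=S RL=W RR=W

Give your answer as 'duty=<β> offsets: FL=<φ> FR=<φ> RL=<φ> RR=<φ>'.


duty=4 offsets: FL=0 FR=4 RL=0 RR=5

duty β = stance ticks per leg = 4
FL: stance ticks = 4; W→S at t=0 → φ=0
FR: stance ticks = 4; W→S at t=4 → φ=4
RL: stance ticks = 4; W→S at t=0 → φ=0
RR: stance ticks = 4; W→S at t=3 → φ=5


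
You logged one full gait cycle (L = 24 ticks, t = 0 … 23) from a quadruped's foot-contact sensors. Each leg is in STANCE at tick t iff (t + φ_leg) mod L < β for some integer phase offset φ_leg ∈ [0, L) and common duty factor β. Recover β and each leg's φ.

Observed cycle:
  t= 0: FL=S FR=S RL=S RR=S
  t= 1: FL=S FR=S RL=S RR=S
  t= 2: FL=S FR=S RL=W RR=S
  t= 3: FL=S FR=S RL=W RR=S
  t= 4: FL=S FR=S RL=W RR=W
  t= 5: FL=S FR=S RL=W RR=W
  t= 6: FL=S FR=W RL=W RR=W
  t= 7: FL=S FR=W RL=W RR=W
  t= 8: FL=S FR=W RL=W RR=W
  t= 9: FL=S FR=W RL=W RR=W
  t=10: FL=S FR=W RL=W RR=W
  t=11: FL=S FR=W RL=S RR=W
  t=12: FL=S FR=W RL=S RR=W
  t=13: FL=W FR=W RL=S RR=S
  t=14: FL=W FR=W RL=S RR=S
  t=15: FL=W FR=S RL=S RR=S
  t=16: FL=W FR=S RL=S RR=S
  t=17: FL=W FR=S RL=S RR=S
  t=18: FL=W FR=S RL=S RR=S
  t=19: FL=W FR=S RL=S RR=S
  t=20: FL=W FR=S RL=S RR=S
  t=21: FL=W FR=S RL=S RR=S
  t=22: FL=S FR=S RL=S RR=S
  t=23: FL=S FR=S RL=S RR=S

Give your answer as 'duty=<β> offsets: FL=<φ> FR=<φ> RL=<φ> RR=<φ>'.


duty β = stance ticks per leg = 15
FL: stance ticks = 15; W→S at t=22 → φ=2
FR: stance ticks = 15; W→S at t=15 → φ=9
RL: stance ticks = 15; W→S at t=11 → φ=13
RR: stance ticks = 15; W→S at t=13 → φ=11

duty=15 offsets: FL=2 FR=9 RL=13 RR=11


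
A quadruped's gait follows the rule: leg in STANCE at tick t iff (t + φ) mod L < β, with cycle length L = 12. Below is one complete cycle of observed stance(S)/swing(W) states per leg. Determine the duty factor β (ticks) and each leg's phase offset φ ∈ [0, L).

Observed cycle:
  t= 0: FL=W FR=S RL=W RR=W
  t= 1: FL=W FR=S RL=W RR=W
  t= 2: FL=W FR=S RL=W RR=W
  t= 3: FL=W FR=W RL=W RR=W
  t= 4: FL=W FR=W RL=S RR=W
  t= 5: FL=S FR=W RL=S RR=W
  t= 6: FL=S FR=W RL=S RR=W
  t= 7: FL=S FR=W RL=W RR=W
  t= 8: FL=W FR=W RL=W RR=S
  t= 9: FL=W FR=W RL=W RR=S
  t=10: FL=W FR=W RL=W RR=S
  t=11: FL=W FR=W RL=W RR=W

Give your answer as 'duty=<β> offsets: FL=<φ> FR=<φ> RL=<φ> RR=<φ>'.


duty=3 offsets: FL=7 FR=0 RL=8 RR=4

duty β = stance ticks per leg = 3
FL: stance ticks = 3; W→S at t=5 → φ=7
FR: stance ticks = 3; W→S at t=0 → φ=0
RL: stance ticks = 3; W→S at t=4 → φ=8
RR: stance ticks = 3; W→S at t=8 → φ=4


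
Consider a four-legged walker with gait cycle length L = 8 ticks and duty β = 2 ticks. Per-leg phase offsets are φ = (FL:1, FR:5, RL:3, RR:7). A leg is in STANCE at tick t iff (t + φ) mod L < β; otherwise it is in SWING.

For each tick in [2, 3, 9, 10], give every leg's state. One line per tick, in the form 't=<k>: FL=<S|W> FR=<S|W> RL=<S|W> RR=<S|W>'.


t=2: FL=W FR=W RL=W RR=S
t=3: FL=W FR=S RL=W RR=W
t=9: FL=W FR=W RL=W RR=S
t=10: FL=W FR=W RL=W RR=S

t=2: phase=(3,7,5,1) vs β=2 → FL=W FR=W RL=W RR=S
t=3: phase=(4,0,6,2) vs β=2 → FL=W FR=S RL=W RR=W
t=9: phase=(2,6,4,0) vs β=2 → FL=W FR=W RL=W RR=S
t=10: phase=(3,7,5,1) vs β=2 → FL=W FR=W RL=W RR=S


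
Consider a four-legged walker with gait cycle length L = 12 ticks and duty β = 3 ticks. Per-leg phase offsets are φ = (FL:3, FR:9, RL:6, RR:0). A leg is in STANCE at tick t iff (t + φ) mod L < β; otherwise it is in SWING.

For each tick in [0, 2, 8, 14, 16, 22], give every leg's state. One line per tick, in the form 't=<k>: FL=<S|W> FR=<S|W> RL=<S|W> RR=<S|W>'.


t=0: phase=(3,9,6,0) vs β=3 → FL=W FR=W RL=W RR=S
t=2: phase=(5,11,8,2) vs β=3 → FL=W FR=W RL=W RR=S
t=8: phase=(11,5,2,8) vs β=3 → FL=W FR=W RL=S RR=W
t=14: phase=(5,11,8,2) vs β=3 → FL=W FR=W RL=W RR=S
t=16: phase=(7,1,10,4) vs β=3 → FL=W FR=S RL=W RR=W
t=22: phase=(1,7,4,10) vs β=3 → FL=S FR=W RL=W RR=W

t=0: FL=W FR=W RL=W RR=S
t=2: FL=W FR=W RL=W RR=S
t=8: FL=W FR=W RL=S RR=W
t=14: FL=W FR=W RL=W RR=S
t=16: FL=W FR=S RL=W RR=W
t=22: FL=S FR=W RL=W RR=W


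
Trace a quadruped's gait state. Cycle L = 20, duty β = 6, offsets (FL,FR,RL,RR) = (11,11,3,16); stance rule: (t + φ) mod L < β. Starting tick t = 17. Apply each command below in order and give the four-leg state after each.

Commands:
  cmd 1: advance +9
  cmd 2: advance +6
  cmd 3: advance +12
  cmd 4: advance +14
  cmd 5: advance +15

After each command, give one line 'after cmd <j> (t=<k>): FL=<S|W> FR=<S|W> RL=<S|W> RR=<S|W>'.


start t=17: FL=W FR=W RL=S RR=W
cmd 1: advance +9 → t=26, phase=(17,17,9,2) → FL=W FR=W RL=W RR=S
cmd 2: advance +6 → t=32, phase=(3,3,15,8) → FL=S FR=S RL=W RR=W
cmd 3: advance +12 → t=44, phase=(15,15,7,0) → FL=W FR=W RL=W RR=S
cmd 4: advance +14 → t=58, phase=(9,9,1,14) → FL=W FR=W RL=S RR=W
cmd 5: advance +15 → t=73, phase=(4,4,16,9) → FL=S FR=S RL=W RR=W

after cmd 1 (t=26): FL=W FR=W RL=W RR=S
after cmd 2 (t=32): FL=S FR=S RL=W RR=W
after cmd 3 (t=44): FL=W FR=W RL=W RR=S
after cmd 4 (t=58): FL=W FR=W RL=S RR=W
after cmd 5 (t=73): FL=S FR=S RL=W RR=W


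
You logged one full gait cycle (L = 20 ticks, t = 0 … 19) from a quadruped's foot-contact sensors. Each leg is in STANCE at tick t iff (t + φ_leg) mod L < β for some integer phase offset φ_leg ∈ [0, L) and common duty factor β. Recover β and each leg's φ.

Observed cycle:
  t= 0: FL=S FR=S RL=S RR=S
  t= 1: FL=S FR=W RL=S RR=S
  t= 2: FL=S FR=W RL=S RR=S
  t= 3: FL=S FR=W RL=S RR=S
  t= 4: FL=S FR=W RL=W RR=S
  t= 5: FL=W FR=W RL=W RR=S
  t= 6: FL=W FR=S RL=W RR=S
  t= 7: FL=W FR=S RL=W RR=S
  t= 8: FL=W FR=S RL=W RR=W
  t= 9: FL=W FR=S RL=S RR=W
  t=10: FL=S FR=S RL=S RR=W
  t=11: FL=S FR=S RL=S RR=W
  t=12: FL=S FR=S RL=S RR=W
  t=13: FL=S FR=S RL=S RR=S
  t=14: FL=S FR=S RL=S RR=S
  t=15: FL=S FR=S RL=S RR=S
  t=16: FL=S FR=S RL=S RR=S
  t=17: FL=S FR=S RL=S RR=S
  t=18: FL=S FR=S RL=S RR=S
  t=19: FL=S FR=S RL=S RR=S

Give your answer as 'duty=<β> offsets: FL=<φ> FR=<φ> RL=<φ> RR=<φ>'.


duty=15 offsets: FL=10 FR=14 RL=11 RR=7

duty β = stance ticks per leg = 15
FL: stance ticks = 15; W→S at t=10 → φ=10
FR: stance ticks = 15; W→S at t=6 → φ=14
RL: stance ticks = 15; W→S at t=9 → φ=11
RR: stance ticks = 15; W→S at t=13 → φ=7


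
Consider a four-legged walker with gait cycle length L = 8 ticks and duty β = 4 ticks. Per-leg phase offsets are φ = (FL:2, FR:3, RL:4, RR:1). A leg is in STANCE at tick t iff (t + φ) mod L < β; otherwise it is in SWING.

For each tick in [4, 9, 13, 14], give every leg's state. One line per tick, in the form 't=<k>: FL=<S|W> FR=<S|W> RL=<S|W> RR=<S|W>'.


t=4: FL=W FR=W RL=S RR=W
t=9: FL=S FR=W RL=W RR=S
t=13: FL=W FR=S RL=S RR=W
t=14: FL=S FR=S RL=S RR=W

t=4: phase=(6,7,0,5) vs β=4 → FL=W FR=W RL=S RR=W
t=9: phase=(3,4,5,2) vs β=4 → FL=S FR=W RL=W RR=S
t=13: phase=(7,0,1,6) vs β=4 → FL=W FR=S RL=S RR=W
t=14: phase=(0,1,2,7) vs β=4 → FL=S FR=S RL=S RR=W


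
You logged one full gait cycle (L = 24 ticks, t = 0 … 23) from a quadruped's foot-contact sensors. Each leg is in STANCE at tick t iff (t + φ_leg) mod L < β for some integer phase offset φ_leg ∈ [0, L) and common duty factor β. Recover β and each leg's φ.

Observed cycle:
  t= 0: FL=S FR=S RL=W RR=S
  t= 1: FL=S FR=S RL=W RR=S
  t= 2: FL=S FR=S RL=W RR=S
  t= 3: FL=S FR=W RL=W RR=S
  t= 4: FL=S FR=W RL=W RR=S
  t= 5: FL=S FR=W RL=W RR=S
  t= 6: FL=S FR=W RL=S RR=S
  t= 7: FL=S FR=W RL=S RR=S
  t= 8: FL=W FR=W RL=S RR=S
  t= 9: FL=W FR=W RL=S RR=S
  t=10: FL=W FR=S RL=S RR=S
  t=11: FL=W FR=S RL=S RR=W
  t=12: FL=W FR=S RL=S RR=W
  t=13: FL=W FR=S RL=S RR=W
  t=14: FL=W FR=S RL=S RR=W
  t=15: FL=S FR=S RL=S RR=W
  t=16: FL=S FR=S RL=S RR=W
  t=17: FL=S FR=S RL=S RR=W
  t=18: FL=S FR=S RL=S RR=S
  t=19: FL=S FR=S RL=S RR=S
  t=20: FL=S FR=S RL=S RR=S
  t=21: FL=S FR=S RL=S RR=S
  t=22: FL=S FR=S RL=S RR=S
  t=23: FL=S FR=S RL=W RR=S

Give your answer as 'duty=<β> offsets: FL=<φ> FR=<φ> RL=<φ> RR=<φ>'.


duty β = stance ticks per leg = 17
FL: stance ticks = 17; W→S at t=15 → φ=9
FR: stance ticks = 17; W→S at t=10 → φ=14
RL: stance ticks = 17; W→S at t=6 → φ=18
RR: stance ticks = 17; W→S at t=18 → φ=6

duty=17 offsets: FL=9 FR=14 RL=18 RR=6


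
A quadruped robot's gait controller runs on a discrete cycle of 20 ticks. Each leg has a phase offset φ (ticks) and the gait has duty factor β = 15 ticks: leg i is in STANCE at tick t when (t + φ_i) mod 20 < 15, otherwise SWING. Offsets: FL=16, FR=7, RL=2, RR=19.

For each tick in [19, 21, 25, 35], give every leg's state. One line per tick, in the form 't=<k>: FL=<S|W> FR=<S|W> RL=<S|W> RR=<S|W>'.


t=19: phase=(15,6,1,18) vs β=15 → FL=W FR=S RL=S RR=W
t=21: phase=(17,8,3,0) vs β=15 → FL=W FR=S RL=S RR=S
t=25: phase=(1,12,7,4) vs β=15 → FL=S FR=S RL=S RR=S
t=35: phase=(11,2,17,14) vs β=15 → FL=S FR=S RL=W RR=S

t=19: FL=W FR=S RL=S RR=W
t=21: FL=W FR=S RL=S RR=S
t=25: FL=S FR=S RL=S RR=S
t=35: FL=S FR=S RL=W RR=S


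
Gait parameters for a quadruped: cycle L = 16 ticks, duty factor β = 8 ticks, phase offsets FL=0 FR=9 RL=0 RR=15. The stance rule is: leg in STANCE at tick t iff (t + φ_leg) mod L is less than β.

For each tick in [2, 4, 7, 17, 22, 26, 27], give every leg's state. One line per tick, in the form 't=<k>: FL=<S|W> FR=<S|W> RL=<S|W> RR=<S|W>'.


t=2: FL=S FR=W RL=S RR=S
t=4: FL=S FR=W RL=S RR=S
t=7: FL=S FR=S RL=S RR=S
t=17: FL=S FR=W RL=S RR=S
t=22: FL=S FR=W RL=S RR=S
t=26: FL=W FR=S RL=W RR=W
t=27: FL=W FR=S RL=W RR=W

t=2: phase=(2,11,2,1) vs β=8 → FL=S FR=W RL=S RR=S
t=4: phase=(4,13,4,3) vs β=8 → FL=S FR=W RL=S RR=S
t=7: phase=(7,0,7,6) vs β=8 → FL=S FR=S RL=S RR=S
t=17: phase=(1,10,1,0) vs β=8 → FL=S FR=W RL=S RR=S
t=22: phase=(6,15,6,5) vs β=8 → FL=S FR=W RL=S RR=S
t=26: phase=(10,3,10,9) vs β=8 → FL=W FR=S RL=W RR=W
t=27: phase=(11,4,11,10) vs β=8 → FL=W FR=S RL=W RR=W


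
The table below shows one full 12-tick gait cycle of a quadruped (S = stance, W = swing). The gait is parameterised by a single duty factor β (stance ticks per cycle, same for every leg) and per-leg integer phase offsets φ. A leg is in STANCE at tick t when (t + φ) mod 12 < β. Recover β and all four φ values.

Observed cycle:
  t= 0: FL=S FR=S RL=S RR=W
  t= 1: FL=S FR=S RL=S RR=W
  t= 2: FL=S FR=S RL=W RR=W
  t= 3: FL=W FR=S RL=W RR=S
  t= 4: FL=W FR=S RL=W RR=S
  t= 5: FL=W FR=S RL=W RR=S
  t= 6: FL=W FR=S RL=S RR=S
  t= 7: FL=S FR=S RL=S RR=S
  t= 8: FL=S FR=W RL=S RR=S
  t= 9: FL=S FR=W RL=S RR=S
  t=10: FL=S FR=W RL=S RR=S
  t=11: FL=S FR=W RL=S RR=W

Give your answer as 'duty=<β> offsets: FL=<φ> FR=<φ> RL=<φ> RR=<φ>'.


duty=8 offsets: FL=5 FR=0 RL=6 RR=9

duty β = stance ticks per leg = 8
FL: stance ticks = 8; W→S at t=7 → φ=5
FR: stance ticks = 8; W→S at t=0 → φ=0
RL: stance ticks = 8; W→S at t=6 → φ=6
RR: stance ticks = 8; W→S at t=3 → φ=9


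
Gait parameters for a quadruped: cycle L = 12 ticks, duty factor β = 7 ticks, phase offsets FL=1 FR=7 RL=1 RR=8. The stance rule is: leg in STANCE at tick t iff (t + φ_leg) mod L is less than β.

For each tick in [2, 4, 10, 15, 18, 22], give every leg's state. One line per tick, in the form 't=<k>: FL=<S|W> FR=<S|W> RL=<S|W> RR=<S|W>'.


t=2: phase=(3,9,3,10) vs β=7 → FL=S FR=W RL=S RR=W
t=4: phase=(5,11,5,0) vs β=7 → FL=S FR=W RL=S RR=S
t=10: phase=(11,5,11,6) vs β=7 → FL=W FR=S RL=W RR=S
t=15: phase=(4,10,4,11) vs β=7 → FL=S FR=W RL=S RR=W
t=18: phase=(7,1,7,2) vs β=7 → FL=W FR=S RL=W RR=S
t=22: phase=(11,5,11,6) vs β=7 → FL=W FR=S RL=W RR=S

t=2: FL=S FR=W RL=S RR=W
t=4: FL=S FR=W RL=S RR=S
t=10: FL=W FR=S RL=W RR=S
t=15: FL=S FR=W RL=S RR=W
t=18: FL=W FR=S RL=W RR=S
t=22: FL=W FR=S RL=W RR=S


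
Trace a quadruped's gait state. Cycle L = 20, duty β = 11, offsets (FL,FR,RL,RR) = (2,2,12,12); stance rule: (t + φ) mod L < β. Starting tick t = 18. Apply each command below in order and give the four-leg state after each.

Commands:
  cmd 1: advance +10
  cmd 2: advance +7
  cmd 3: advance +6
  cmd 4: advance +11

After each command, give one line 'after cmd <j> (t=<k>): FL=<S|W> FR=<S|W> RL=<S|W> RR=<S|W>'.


start t=18: FL=S FR=S RL=S RR=S
cmd 1: advance +10 → t=28, phase=(10,10,0,0) → FL=S FR=S RL=S RR=S
cmd 2: advance +7 → t=35, phase=(17,17,7,7) → FL=W FR=W RL=S RR=S
cmd 3: advance +6 → t=41, phase=(3,3,13,13) → FL=S FR=S RL=W RR=W
cmd 4: advance +11 → t=52, phase=(14,14,4,4) → FL=W FR=W RL=S RR=S

after cmd 1 (t=28): FL=S FR=S RL=S RR=S
after cmd 2 (t=35): FL=W FR=W RL=S RR=S
after cmd 3 (t=41): FL=S FR=S RL=W RR=W
after cmd 4 (t=52): FL=W FR=W RL=S RR=S


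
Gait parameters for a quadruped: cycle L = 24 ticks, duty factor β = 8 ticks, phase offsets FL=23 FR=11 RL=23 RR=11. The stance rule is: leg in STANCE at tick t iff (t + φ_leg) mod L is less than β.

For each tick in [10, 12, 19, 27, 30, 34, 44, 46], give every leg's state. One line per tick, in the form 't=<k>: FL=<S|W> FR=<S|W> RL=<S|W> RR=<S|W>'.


t=10: FL=W FR=W RL=W RR=W
t=12: FL=W FR=W RL=W RR=W
t=19: FL=W FR=S RL=W RR=S
t=27: FL=S FR=W RL=S RR=W
t=30: FL=S FR=W RL=S RR=W
t=34: FL=W FR=W RL=W RR=W
t=44: FL=W FR=S RL=W RR=S
t=46: FL=W FR=W RL=W RR=W

t=10: phase=(9,21,9,21) vs β=8 → FL=W FR=W RL=W RR=W
t=12: phase=(11,23,11,23) vs β=8 → FL=W FR=W RL=W RR=W
t=19: phase=(18,6,18,6) vs β=8 → FL=W FR=S RL=W RR=S
t=27: phase=(2,14,2,14) vs β=8 → FL=S FR=W RL=S RR=W
t=30: phase=(5,17,5,17) vs β=8 → FL=S FR=W RL=S RR=W
t=34: phase=(9,21,9,21) vs β=8 → FL=W FR=W RL=W RR=W
t=44: phase=(19,7,19,7) vs β=8 → FL=W FR=S RL=W RR=S
t=46: phase=(21,9,21,9) vs β=8 → FL=W FR=W RL=W RR=W


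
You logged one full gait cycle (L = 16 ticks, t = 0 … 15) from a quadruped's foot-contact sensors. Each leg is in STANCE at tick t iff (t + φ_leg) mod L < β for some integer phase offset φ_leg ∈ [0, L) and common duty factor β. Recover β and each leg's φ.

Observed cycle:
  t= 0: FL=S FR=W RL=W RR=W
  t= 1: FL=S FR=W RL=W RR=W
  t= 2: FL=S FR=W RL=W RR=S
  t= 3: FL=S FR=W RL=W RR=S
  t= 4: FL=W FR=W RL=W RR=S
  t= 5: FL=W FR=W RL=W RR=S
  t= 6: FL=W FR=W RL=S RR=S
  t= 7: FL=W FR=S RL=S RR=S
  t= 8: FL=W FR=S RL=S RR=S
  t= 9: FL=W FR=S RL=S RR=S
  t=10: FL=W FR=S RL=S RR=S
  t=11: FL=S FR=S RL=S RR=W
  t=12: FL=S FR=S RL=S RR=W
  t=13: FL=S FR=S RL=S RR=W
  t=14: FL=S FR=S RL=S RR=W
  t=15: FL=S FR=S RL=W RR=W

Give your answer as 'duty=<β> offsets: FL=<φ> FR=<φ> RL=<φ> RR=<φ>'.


duty=9 offsets: FL=5 FR=9 RL=10 RR=14

duty β = stance ticks per leg = 9
FL: stance ticks = 9; W→S at t=11 → φ=5
FR: stance ticks = 9; W→S at t=7 → φ=9
RL: stance ticks = 9; W→S at t=6 → φ=10
RR: stance ticks = 9; W→S at t=2 → φ=14


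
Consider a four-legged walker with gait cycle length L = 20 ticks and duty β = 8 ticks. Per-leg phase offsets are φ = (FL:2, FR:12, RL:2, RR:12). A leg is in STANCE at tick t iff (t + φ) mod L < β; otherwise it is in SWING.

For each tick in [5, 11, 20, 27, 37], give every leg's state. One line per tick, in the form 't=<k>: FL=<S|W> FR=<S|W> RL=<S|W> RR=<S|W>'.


t=5: FL=S FR=W RL=S RR=W
t=11: FL=W FR=S RL=W RR=S
t=20: FL=S FR=W RL=S RR=W
t=27: FL=W FR=W RL=W RR=W
t=37: FL=W FR=W RL=W RR=W

t=5: phase=(7,17,7,17) vs β=8 → FL=S FR=W RL=S RR=W
t=11: phase=(13,3,13,3) vs β=8 → FL=W FR=S RL=W RR=S
t=20: phase=(2,12,2,12) vs β=8 → FL=S FR=W RL=S RR=W
t=27: phase=(9,19,9,19) vs β=8 → FL=W FR=W RL=W RR=W
t=37: phase=(19,9,19,9) vs β=8 → FL=W FR=W RL=W RR=W


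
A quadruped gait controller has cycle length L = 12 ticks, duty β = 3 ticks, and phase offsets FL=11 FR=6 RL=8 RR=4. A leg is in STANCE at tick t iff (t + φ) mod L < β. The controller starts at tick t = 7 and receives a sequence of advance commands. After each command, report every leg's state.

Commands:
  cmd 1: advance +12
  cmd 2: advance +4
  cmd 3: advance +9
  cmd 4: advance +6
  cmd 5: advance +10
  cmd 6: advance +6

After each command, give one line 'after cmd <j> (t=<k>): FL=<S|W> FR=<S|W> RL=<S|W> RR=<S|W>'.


start t=7: FL=W FR=S RL=W RR=W
cmd 1: advance +12 → t=19, phase=(6,1,3,11) → FL=W FR=S RL=W RR=W
cmd 2: advance +4 → t=23, phase=(10,5,7,3) → FL=W FR=W RL=W RR=W
cmd 3: advance +9 → t=32, phase=(7,2,4,0) → FL=W FR=S RL=W RR=S
cmd 4: advance +6 → t=38, phase=(1,8,10,6) → FL=S FR=W RL=W RR=W
cmd 5: advance +10 → t=48, phase=(11,6,8,4) → FL=W FR=W RL=W RR=W
cmd 6: advance +6 → t=54, phase=(5,0,2,10) → FL=W FR=S RL=S RR=W

after cmd 1 (t=19): FL=W FR=S RL=W RR=W
after cmd 2 (t=23): FL=W FR=W RL=W RR=W
after cmd 3 (t=32): FL=W FR=S RL=W RR=S
after cmd 4 (t=38): FL=S FR=W RL=W RR=W
after cmd 5 (t=48): FL=W FR=W RL=W RR=W
after cmd 6 (t=54): FL=W FR=S RL=S RR=W


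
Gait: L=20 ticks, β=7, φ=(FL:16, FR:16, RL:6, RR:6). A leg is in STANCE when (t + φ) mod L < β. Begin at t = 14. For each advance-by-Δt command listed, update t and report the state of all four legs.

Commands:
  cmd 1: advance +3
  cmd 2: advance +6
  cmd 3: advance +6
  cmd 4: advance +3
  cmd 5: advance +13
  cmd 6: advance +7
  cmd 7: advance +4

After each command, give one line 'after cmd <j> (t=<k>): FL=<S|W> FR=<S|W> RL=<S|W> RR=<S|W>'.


start t=14: FL=W FR=W RL=S RR=S
cmd 1: advance +3 → t=17, phase=(13,13,3,3) → FL=W FR=W RL=S RR=S
cmd 2: advance +6 → t=23, phase=(19,19,9,9) → FL=W FR=W RL=W RR=W
cmd 3: advance +6 → t=29, phase=(5,5,15,15) → FL=S FR=S RL=W RR=W
cmd 4: advance +3 → t=32, phase=(8,8,18,18) → FL=W FR=W RL=W RR=W
cmd 5: advance +13 → t=45, phase=(1,1,11,11) → FL=S FR=S RL=W RR=W
cmd 6: advance +7 → t=52, phase=(8,8,18,18) → FL=W FR=W RL=W RR=W
cmd 7: advance +4 → t=56, phase=(12,12,2,2) → FL=W FR=W RL=S RR=S

after cmd 1 (t=17): FL=W FR=W RL=S RR=S
after cmd 2 (t=23): FL=W FR=W RL=W RR=W
after cmd 3 (t=29): FL=S FR=S RL=W RR=W
after cmd 4 (t=32): FL=W FR=W RL=W RR=W
after cmd 5 (t=45): FL=S FR=S RL=W RR=W
after cmd 6 (t=52): FL=W FR=W RL=W RR=W
after cmd 7 (t=56): FL=W FR=W RL=S RR=S


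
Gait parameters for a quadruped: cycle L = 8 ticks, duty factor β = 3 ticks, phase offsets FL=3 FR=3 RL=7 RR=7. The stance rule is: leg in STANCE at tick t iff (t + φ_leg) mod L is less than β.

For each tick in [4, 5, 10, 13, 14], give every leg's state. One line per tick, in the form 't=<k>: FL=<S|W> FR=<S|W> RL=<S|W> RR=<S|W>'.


t=4: FL=W FR=W RL=W RR=W
t=5: FL=S FR=S RL=W RR=W
t=10: FL=W FR=W RL=S RR=S
t=13: FL=S FR=S RL=W RR=W
t=14: FL=S FR=S RL=W RR=W

t=4: phase=(7,7,3,3) vs β=3 → FL=W FR=W RL=W RR=W
t=5: phase=(0,0,4,4) vs β=3 → FL=S FR=S RL=W RR=W
t=10: phase=(5,5,1,1) vs β=3 → FL=W FR=W RL=S RR=S
t=13: phase=(0,0,4,4) vs β=3 → FL=S FR=S RL=W RR=W
t=14: phase=(1,1,5,5) vs β=3 → FL=S FR=S RL=W RR=W


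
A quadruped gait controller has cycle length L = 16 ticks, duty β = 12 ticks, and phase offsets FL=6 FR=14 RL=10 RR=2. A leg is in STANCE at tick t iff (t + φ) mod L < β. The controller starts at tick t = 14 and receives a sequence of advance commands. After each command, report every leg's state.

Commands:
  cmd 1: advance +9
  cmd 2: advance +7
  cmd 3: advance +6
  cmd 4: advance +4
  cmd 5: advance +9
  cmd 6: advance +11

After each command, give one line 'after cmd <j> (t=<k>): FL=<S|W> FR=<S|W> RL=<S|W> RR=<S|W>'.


start t=14: FL=S FR=W RL=S RR=S
cmd 1: advance +9 → t=23, phase=(13,5,1,9) → FL=W FR=S RL=S RR=S
cmd 2: advance +7 → t=30, phase=(4,12,8,0) → FL=S FR=W RL=S RR=S
cmd 3: advance +6 → t=36, phase=(10,2,14,6) → FL=S FR=S RL=W RR=S
cmd 4: advance +4 → t=40, phase=(14,6,2,10) → FL=W FR=S RL=S RR=S
cmd 5: advance +9 → t=49, phase=(7,15,11,3) → FL=S FR=W RL=S RR=S
cmd 6: advance +11 → t=60, phase=(2,10,6,14) → FL=S FR=S RL=S RR=W

after cmd 1 (t=23): FL=W FR=S RL=S RR=S
after cmd 2 (t=30): FL=S FR=W RL=S RR=S
after cmd 3 (t=36): FL=S FR=S RL=W RR=S
after cmd 4 (t=40): FL=W FR=S RL=S RR=S
after cmd 5 (t=49): FL=S FR=W RL=S RR=S
after cmd 6 (t=60): FL=S FR=S RL=S RR=W


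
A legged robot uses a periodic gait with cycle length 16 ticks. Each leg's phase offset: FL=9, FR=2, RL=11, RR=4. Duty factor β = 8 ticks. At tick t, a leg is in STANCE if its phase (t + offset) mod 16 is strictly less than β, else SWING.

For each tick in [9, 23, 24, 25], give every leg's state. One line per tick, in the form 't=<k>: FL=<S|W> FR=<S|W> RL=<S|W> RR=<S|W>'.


t=9: phase=(2,11,4,13) vs β=8 → FL=S FR=W RL=S RR=W
t=23: phase=(0,9,2,11) vs β=8 → FL=S FR=W RL=S RR=W
t=24: phase=(1,10,3,12) vs β=8 → FL=S FR=W RL=S RR=W
t=25: phase=(2,11,4,13) vs β=8 → FL=S FR=W RL=S RR=W

t=9: FL=S FR=W RL=S RR=W
t=23: FL=S FR=W RL=S RR=W
t=24: FL=S FR=W RL=S RR=W
t=25: FL=S FR=W RL=S RR=W


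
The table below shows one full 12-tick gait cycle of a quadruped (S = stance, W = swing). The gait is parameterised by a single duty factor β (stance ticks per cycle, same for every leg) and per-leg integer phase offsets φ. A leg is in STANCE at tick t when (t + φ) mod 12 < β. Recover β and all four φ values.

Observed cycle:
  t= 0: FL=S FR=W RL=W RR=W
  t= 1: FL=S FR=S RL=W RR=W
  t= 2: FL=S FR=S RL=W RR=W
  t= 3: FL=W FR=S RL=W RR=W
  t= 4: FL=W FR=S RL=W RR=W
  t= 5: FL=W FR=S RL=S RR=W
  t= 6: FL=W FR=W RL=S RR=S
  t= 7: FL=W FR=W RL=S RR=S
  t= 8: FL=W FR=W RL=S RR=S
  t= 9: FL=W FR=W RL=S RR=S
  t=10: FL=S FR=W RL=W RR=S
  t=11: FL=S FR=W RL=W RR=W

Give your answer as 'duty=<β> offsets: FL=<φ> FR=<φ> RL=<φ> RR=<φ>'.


duty β = stance ticks per leg = 5
FL: stance ticks = 5; W→S at t=10 → φ=2
FR: stance ticks = 5; W→S at t=1 → φ=11
RL: stance ticks = 5; W→S at t=5 → φ=7
RR: stance ticks = 5; W→S at t=6 → φ=6

duty=5 offsets: FL=2 FR=11 RL=7 RR=6


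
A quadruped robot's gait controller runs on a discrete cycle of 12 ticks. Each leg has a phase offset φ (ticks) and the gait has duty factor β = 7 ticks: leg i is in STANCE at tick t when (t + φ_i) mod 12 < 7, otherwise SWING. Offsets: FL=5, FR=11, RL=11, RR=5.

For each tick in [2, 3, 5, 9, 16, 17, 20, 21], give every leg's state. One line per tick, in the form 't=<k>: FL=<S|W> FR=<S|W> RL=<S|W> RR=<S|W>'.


t=2: FL=W FR=S RL=S RR=W
t=3: FL=W FR=S RL=S RR=W
t=5: FL=W FR=S RL=S RR=W
t=9: FL=S FR=W RL=W RR=S
t=16: FL=W FR=S RL=S RR=W
t=17: FL=W FR=S RL=S RR=W
t=20: FL=S FR=W RL=W RR=S
t=21: FL=S FR=W RL=W RR=S

t=2: phase=(7,1,1,7) vs β=7 → FL=W FR=S RL=S RR=W
t=3: phase=(8,2,2,8) vs β=7 → FL=W FR=S RL=S RR=W
t=5: phase=(10,4,4,10) vs β=7 → FL=W FR=S RL=S RR=W
t=9: phase=(2,8,8,2) vs β=7 → FL=S FR=W RL=W RR=S
t=16: phase=(9,3,3,9) vs β=7 → FL=W FR=S RL=S RR=W
t=17: phase=(10,4,4,10) vs β=7 → FL=W FR=S RL=S RR=W
t=20: phase=(1,7,7,1) vs β=7 → FL=S FR=W RL=W RR=S
t=21: phase=(2,8,8,2) vs β=7 → FL=S FR=W RL=W RR=S


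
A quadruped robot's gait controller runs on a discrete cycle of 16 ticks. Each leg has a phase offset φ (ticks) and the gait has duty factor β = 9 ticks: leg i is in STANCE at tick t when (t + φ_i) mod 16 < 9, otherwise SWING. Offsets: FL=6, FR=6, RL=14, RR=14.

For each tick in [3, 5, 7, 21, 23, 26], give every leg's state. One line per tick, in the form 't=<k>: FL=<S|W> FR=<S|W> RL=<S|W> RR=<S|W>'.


t=3: FL=W FR=W RL=S RR=S
t=5: FL=W FR=W RL=S RR=S
t=7: FL=W FR=W RL=S RR=S
t=21: FL=W FR=W RL=S RR=S
t=23: FL=W FR=W RL=S RR=S
t=26: FL=S FR=S RL=S RR=S

t=3: phase=(9,9,1,1) vs β=9 → FL=W FR=W RL=S RR=S
t=5: phase=(11,11,3,3) vs β=9 → FL=W FR=W RL=S RR=S
t=7: phase=(13,13,5,5) vs β=9 → FL=W FR=W RL=S RR=S
t=21: phase=(11,11,3,3) vs β=9 → FL=W FR=W RL=S RR=S
t=23: phase=(13,13,5,5) vs β=9 → FL=W FR=W RL=S RR=S
t=26: phase=(0,0,8,8) vs β=9 → FL=S FR=S RL=S RR=S


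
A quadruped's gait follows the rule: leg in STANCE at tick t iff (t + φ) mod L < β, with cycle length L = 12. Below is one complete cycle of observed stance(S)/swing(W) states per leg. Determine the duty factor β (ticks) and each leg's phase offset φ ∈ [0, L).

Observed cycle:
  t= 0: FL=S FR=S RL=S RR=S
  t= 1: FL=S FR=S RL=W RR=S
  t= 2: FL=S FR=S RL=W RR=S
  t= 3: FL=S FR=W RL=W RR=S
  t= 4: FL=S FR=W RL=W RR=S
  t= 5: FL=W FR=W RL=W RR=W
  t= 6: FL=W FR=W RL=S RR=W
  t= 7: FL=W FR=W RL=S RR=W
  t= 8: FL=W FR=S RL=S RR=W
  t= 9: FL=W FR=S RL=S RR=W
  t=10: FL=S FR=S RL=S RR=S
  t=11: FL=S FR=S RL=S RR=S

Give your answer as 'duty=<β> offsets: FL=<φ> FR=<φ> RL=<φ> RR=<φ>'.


duty=7 offsets: FL=2 FR=4 RL=6 RR=2

duty β = stance ticks per leg = 7
FL: stance ticks = 7; W→S at t=10 → φ=2
FR: stance ticks = 7; W→S at t=8 → φ=4
RL: stance ticks = 7; W→S at t=6 → φ=6
RR: stance ticks = 7; W→S at t=10 → φ=2


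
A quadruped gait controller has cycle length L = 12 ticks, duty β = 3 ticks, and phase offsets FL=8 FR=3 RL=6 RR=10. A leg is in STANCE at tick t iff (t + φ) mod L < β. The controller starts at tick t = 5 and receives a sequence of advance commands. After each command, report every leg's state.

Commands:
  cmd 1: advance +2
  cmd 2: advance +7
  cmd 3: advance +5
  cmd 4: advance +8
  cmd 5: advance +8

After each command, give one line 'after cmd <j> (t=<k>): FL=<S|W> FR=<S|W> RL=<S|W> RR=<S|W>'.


after cmd 1 (t=7): FL=W FR=W RL=S RR=W
after cmd 2 (t=14): FL=W FR=W RL=W RR=S
after cmd 3 (t=19): FL=W FR=W RL=S RR=W
after cmd 4 (t=27): FL=W FR=W RL=W RR=S
after cmd 5 (t=35): FL=W FR=S RL=W RR=W

start t=5: FL=S FR=W RL=W RR=W
cmd 1: advance +2 → t=7, phase=(3,10,1,5) → FL=W FR=W RL=S RR=W
cmd 2: advance +7 → t=14, phase=(10,5,8,0) → FL=W FR=W RL=W RR=S
cmd 3: advance +5 → t=19, phase=(3,10,1,5) → FL=W FR=W RL=S RR=W
cmd 4: advance +8 → t=27, phase=(11,6,9,1) → FL=W FR=W RL=W RR=S
cmd 5: advance +8 → t=35, phase=(7,2,5,9) → FL=W FR=S RL=W RR=W


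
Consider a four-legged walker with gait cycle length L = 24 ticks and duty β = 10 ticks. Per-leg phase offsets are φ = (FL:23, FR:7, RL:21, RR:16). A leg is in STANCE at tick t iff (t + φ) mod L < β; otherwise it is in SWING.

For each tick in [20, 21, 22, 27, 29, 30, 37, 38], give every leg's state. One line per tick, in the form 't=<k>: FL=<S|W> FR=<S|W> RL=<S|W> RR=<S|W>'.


t=20: phase=(19,3,17,12) vs β=10 → FL=W FR=S RL=W RR=W
t=21: phase=(20,4,18,13) vs β=10 → FL=W FR=S RL=W RR=W
t=22: phase=(21,5,19,14) vs β=10 → FL=W FR=S RL=W RR=W
t=27: phase=(2,10,0,19) vs β=10 → FL=S FR=W RL=S RR=W
t=29: phase=(4,12,2,21) vs β=10 → FL=S FR=W RL=S RR=W
t=30: phase=(5,13,3,22) vs β=10 → FL=S FR=W RL=S RR=W
t=37: phase=(12,20,10,5) vs β=10 → FL=W FR=W RL=W RR=S
t=38: phase=(13,21,11,6) vs β=10 → FL=W FR=W RL=W RR=S

t=20: FL=W FR=S RL=W RR=W
t=21: FL=W FR=S RL=W RR=W
t=22: FL=W FR=S RL=W RR=W
t=27: FL=S FR=W RL=S RR=W
t=29: FL=S FR=W RL=S RR=W
t=30: FL=S FR=W RL=S RR=W
t=37: FL=W FR=W RL=W RR=S
t=38: FL=W FR=W RL=W RR=S
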